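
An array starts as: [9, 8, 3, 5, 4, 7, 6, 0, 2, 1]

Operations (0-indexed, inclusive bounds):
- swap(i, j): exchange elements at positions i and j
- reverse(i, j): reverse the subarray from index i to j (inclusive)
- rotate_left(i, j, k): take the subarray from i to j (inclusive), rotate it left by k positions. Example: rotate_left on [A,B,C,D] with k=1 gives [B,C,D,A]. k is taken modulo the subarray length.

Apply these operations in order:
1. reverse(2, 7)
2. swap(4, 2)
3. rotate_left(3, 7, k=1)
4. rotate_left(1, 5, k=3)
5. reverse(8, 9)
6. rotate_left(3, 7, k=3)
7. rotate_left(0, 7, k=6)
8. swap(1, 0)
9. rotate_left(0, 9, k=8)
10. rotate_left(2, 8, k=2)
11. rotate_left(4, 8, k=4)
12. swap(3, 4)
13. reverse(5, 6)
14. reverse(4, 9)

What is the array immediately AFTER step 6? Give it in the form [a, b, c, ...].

After 1 (reverse(2, 7)): [9, 8, 0, 6, 7, 4, 5, 3, 2, 1]
After 2 (swap(4, 2)): [9, 8, 7, 6, 0, 4, 5, 3, 2, 1]
After 3 (rotate_left(3, 7, k=1)): [9, 8, 7, 0, 4, 5, 3, 6, 2, 1]
After 4 (rotate_left(1, 5, k=3)): [9, 4, 5, 8, 7, 0, 3, 6, 2, 1]
After 5 (reverse(8, 9)): [9, 4, 5, 8, 7, 0, 3, 6, 1, 2]
After 6 (rotate_left(3, 7, k=3)): [9, 4, 5, 3, 6, 8, 7, 0, 1, 2]

Answer: [9, 4, 5, 3, 6, 8, 7, 0, 1, 2]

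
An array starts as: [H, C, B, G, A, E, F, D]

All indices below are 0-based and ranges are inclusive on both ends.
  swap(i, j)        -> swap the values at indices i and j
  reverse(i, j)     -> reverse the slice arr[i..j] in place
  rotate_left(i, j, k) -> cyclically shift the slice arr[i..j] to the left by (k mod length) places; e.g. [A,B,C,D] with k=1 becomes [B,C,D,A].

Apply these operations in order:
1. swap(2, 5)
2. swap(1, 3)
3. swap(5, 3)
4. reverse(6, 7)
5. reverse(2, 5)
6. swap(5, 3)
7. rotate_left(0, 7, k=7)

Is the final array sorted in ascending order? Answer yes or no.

After 1 (swap(2, 5)): [H, C, E, G, A, B, F, D]
After 2 (swap(1, 3)): [H, G, E, C, A, B, F, D]
After 3 (swap(5, 3)): [H, G, E, B, A, C, F, D]
After 4 (reverse(6, 7)): [H, G, E, B, A, C, D, F]
After 5 (reverse(2, 5)): [H, G, C, A, B, E, D, F]
After 6 (swap(5, 3)): [H, G, C, E, B, A, D, F]
After 7 (rotate_left(0, 7, k=7)): [F, H, G, C, E, B, A, D]

Answer: no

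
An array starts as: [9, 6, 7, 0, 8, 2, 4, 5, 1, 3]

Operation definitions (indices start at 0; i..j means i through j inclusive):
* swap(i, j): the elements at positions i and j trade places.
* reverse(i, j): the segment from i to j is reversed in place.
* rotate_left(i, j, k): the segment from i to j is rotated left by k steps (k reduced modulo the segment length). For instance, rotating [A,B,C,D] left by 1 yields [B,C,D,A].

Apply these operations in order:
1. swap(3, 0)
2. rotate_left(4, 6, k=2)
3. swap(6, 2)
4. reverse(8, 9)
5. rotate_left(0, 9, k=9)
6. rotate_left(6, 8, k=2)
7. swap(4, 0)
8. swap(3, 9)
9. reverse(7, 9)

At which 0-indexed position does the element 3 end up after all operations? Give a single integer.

Answer: 3

Derivation:
After 1 (swap(3, 0)): [0, 6, 7, 9, 8, 2, 4, 5, 1, 3]
After 2 (rotate_left(4, 6, k=2)): [0, 6, 7, 9, 4, 8, 2, 5, 1, 3]
After 3 (swap(6, 2)): [0, 6, 2, 9, 4, 8, 7, 5, 1, 3]
After 4 (reverse(8, 9)): [0, 6, 2, 9, 4, 8, 7, 5, 3, 1]
After 5 (rotate_left(0, 9, k=9)): [1, 0, 6, 2, 9, 4, 8, 7, 5, 3]
After 6 (rotate_left(6, 8, k=2)): [1, 0, 6, 2, 9, 4, 5, 8, 7, 3]
After 7 (swap(4, 0)): [9, 0, 6, 2, 1, 4, 5, 8, 7, 3]
After 8 (swap(3, 9)): [9, 0, 6, 3, 1, 4, 5, 8, 7, 2]
After 9 (reverse(7, 9)): [9, 0, 6, 3, 1, 4, 5, 2, 7, 8]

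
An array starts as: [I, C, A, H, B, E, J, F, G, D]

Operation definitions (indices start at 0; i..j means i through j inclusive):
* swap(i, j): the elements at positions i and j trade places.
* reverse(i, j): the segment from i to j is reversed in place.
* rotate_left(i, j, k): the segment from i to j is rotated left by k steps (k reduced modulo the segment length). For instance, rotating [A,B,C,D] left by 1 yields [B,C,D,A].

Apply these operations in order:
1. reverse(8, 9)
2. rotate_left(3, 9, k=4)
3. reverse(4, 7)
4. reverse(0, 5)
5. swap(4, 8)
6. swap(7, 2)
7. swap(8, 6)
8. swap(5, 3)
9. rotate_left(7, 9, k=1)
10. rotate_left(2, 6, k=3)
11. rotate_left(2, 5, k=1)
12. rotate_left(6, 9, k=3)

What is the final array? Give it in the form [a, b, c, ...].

After 1 (reverse(8, 9)): [I, C, A, H, B, E, J, F, D, G]
After 2 (rotate_left(3, 9, k=4)): [I, C, A, F, D, G, H, B, E, J]
After 3 (reverse(4, 7)): [I, C, A, F, B, H, G, D, E, J]
After 4 (reverse(0, 5)): [H, B, F, A, C, I, G, D, E, J]
After 5 (swap(4, 8)): [H, B, F, A, E, I, G, D, C, J]
After 6 (swap(7, 2)): [H, B, D, A, E, I, G, F, C, J]
After 7 (swap(8, 6)): [H, B, D, A, E, I, C, F, G, J]
After 8 (swap(5, 3)): [H, B, D, I, E, A, C, F, G, J]
After 9 (rotate_left(7, 9, k=1)): [H, B, D, I, E, A, C, G, J, F]
After 10 (rotate_left(2, 6, k=3)): [H, B, A, C, D, I, E, G, J, F]
After 11 (rotate_left(2, 5, k=1)): [H, B, C, D, I, A, E, G, J, F]
After 12 (rotate_left(6, 9, k=3)): [H, B, C, D, I, A, F, E, G, J]

Answer: [H, B, C, D, I, A, F, E, G, J]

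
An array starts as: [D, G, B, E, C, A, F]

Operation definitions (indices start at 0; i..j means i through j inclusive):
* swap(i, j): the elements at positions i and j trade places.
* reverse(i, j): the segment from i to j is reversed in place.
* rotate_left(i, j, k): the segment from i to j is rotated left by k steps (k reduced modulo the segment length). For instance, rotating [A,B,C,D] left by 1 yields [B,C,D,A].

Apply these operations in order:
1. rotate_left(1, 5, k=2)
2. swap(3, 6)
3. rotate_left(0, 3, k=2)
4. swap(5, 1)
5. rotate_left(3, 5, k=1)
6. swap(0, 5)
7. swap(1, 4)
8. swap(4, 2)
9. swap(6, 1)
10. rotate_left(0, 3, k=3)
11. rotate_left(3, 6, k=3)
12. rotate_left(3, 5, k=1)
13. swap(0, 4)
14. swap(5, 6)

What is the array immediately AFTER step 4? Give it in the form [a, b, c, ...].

After 1 (rotate_left(1, 5, k=2)): [D, E, C, A, G, B, F]
After 2 (swap(3, 6)): [D, E, C, F, G, B, A]
After 3 (rotate_left(0, 3, k=2)): [C, F, D, E, G, B, A]
After 4 (swap(5, 1)): [C, B, D, E, G, F, A]

Answer: [C, B, D, E, G, F, A]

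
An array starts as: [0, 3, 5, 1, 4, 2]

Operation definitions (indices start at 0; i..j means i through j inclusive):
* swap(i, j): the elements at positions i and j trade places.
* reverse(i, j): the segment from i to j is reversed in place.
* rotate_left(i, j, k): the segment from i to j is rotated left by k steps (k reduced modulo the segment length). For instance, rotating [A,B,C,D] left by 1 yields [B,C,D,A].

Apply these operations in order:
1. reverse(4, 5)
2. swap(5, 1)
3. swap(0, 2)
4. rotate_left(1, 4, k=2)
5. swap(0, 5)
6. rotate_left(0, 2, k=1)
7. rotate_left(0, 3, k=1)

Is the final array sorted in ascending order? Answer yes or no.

After 1 (reverse(4, 5)): [0, 3, 5, 1, 2, 4]
After 2 (swap(5, 1)): [0, 4, 5, 1, 2, 3]
After 3 (swap(0, 2)): [5, 4, 0, 1, 2, 3]
After 4 (rotate_left(1, 4, k=2)): [5, 1, 2, 4, 0, 3]
After 5 (swap(0, 5)): [3, 1, 2, 4, 0, 5]
After 6 (rotate_left(0, 2, k=1)): [1, 2, 3, 4, 0, 5]
After 7 (rotate_left(0, 3, k=1)): [2, 3, 4, 1, 0, 5]

Answer: no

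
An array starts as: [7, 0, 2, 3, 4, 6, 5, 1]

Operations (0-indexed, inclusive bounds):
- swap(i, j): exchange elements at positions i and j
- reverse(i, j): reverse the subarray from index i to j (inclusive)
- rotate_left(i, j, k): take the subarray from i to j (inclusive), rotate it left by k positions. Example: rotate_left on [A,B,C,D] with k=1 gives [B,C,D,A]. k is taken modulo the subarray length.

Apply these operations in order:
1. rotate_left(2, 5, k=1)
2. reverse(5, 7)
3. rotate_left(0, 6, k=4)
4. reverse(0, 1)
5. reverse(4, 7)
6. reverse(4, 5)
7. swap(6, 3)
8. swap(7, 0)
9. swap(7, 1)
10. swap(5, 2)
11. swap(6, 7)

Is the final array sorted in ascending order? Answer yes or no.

Answer: yes

Derivation:
After 1 (rotate_left(2, 5, k=1)): [7, 0, 3, 4, 6, 2, 5, 1]
After 2 (reverse(5, 7)): [7, 0, 3, 4, 6, 1, 5, 2]
After 3 (rotate_left(0, 6, k=4)): [6, 1, 5, 7, 0, 3, 4, 2]
After 4 (reverse(0, 1)): [1, 6, 5, 7, 0, 3, 4, 2]
After 5 (reverse(4, 7)): [1, 6, 5, 7, 2, 4, 3, 0]
After 6 (reverse(4, 5)): [1, 6, 5, 7, 4, 2, 3, 0]
After 7 (swap(6, 3)): [1, 6, 5, 3, 4, 2, 7, 0]
After 8 (swap(7, 0)): [0, 6, 5, 3, 4, 2, 7, 1]
After 9 (swap(7, 1)): [0, 1, 5, 3, 4, 2, 7, 6]
After 10 (swap(5, 2)): [0, 1, 2, 3, 4, 5, 7, 6]
After 11 (swap(6, 7)): [0, 1, 2, 3, 4, 5, 6, 7]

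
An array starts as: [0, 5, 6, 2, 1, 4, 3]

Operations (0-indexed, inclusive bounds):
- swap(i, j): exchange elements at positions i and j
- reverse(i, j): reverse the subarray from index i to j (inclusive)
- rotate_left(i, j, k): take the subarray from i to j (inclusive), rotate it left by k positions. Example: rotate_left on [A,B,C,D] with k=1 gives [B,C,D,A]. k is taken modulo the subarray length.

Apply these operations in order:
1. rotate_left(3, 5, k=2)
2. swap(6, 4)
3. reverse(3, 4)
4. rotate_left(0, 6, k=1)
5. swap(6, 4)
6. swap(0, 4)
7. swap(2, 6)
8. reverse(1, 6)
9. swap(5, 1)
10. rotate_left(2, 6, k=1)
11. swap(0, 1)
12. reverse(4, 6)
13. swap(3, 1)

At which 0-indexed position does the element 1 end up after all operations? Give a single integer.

After 1 (rotate_left(3, 5, k=2)): [0, 5, 6, 4, 2, 1, 3]
After 2 (swap(6, 4)): [0, 5, 6, 4, 3, 1, 2]
After 3 (reverse(3, 4)): [0, 5, 6, 3, 4, 1, 2]
After 4 (rotate_left(0, 6, k=1)): [5, 6, 3, 4, 1, 2, 0]
After 5 (swap(6, 4)): [5, 6, 3, 4, 0, 2, 1]
After 6 (swap(0, 4)): [0, 6, 3, 4, 5, 2, 1]
After 7 (swap(2, 6)): [0, 6, 1, 4, 5, 2, 3]
After 8 (reverse(1, 6)): [0, 3, 2, 5, 4, 1, 6]
After 9 (swap(5, 1)): [0, 1, 2, 5, 4, 3, 6]
After 10 (rotate_left(2, 6, k=1)): [0, 1, 5, 4, 3, 6, 2]
After 11 (swap(0, 1)): [1, 0, 5, 4, 3, 6, 2]
After 12 (reverse(4, 6)): [1, 0, 5, 4, 2, 6, 3]
After 13 (swap(3, 1)): [1, 4, 5, 0, 2, 6, 3]

Answer: 0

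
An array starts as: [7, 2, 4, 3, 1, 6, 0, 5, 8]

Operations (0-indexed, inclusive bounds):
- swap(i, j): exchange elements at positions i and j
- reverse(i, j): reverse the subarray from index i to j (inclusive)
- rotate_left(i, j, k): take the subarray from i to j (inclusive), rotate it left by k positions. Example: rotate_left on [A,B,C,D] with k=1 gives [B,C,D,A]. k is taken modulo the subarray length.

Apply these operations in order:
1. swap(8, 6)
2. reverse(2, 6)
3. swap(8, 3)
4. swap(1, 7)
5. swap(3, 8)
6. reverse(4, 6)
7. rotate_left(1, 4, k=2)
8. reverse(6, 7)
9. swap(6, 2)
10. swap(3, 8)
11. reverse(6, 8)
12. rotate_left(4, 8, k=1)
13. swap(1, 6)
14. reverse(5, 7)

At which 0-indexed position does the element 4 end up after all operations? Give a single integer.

Answer: 5

Derivation:
After 1 (swap(8, 6)): [7, 2, 4, 3, 1, 6, 8, 5, 0]
After 2 (reverse(2, 6)): [7, 2, 8, 6, 1, 3, 4, 5, 0]
After 3 (swap(8, 3)): [7, 2, 8, 0, 1, 3, 4, 5, 6]
After 4 (swap(1, 7)): [7, 5, 8, 0, 1, 3, 4, 2, 6]
After 5 (swap(3, 8)): [7, 5, 8, 6, 1, 3, 4, 2, 0]
After 6 (reverse(4, 6)): [7, 5, 8, 6, 4, 3, 1, 2, 0]
After 7 (rotate_left(1, 4, k=2)): [7, 6, 4, 5, 8, 3, 1, 2, 0]
After 8 (reverse(6, 7)): [7, 6, 4, 5, 8, 3, 2, 1, 0]
After 9 (swap(6, 2)): [7, 6, 2, 5, 8, 3, 4, 1, 0]
After 10 (swap(3, 8)): [7, 6, 2, 0, 8, 3, 4, 1, 5]
After 11 (reverse(6, 8)): [7, 6, 2, 0, 8, 3, 5, 1, 4]
After 12 (rotate_left(4, 8, k=1)): [7, 6, 2, 0, 3, 5, 1, 4, 8]
After 13 (swap(1, 6)): [7, 1, 2, 0, 3, 5, 6, 4, 8]
After 14 (reverse(5, 7)): [7, 1, 2, 0, 3, 4, 6, 5, 8]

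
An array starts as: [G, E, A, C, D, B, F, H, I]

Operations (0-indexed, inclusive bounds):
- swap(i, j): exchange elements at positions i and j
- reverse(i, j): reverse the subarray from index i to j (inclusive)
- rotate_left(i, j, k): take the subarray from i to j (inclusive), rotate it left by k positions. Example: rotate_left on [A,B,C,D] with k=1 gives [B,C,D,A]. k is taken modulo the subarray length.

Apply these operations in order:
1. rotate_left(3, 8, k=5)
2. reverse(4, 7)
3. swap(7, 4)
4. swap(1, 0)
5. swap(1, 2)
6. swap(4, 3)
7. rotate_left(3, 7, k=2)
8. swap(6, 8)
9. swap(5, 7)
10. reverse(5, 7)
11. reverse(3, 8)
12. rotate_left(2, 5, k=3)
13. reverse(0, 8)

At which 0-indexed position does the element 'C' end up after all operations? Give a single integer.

After 1 (rotate_left(3, 8, k=5)): [G, E, A, I, C, D, B, F, H]
After 2 (reverse(4, 7)): [G, E, A, I, F, B, D, C, H]
After 3 (swap(7, 4)): [G, E, A, I, C, B, D, F, H]
After 4 (swap(1, 0)): [E, G, A, I, C, B, D, F, H]
After 5 (swap(1, 2)): [E, A, G, I, C, B, D, F, H]
After 6 (swap(4, 3)): [E, A, G, C, I, B, D, F, H]
After 7 (rotate_left(3, 7, k=2)): [E, A, G, B, D, F, C, I, H]
After 8 (swap(6, 8)): [E, A, G, B, D, F, H, I, C]
After 9 (swap(5, 7)): [E, A, G, B, D, I, H, F, C]
After 10 (reverse(5, 7)): [E, A, G, B, D, F, H, I, C]
After 11 (reverse(3, 8)): [E, A, G, C, I, H, F, D, B]
After 12 (rotate_left(2, 5, k=3)): [E, A, H, G, C, I, F, D, B]
After 13 (reverse(0, 8)): [B, D, F, I, C, G, H, A, E]

Answer: 4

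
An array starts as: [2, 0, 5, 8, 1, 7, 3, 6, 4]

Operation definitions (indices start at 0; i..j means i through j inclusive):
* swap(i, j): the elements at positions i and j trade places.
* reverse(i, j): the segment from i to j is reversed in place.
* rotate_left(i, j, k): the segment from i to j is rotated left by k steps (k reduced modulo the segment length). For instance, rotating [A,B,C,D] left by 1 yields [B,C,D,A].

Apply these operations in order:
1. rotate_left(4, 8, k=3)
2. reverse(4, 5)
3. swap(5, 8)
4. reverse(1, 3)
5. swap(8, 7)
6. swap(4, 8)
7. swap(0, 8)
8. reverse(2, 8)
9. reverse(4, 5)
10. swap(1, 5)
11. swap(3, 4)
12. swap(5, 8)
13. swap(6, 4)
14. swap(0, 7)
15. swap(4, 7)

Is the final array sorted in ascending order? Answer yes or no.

Answer: yes

Derivation:
After 1 (rotate_left(4, 8, k=3)): [2, 0, 5, 8, 6, 4, 1, 7, 3]
After 2 (reverse(4, 5)): [2, 0, 5, 8, 4, 6, 1, 7, 3]
After 3 (swap(5, 8)): [2, 0, 5, 8, 4, 3, 1, 7, 6]
After 4 (reverse(1, 3)): [2, 8, 5, 0, 4, 3, 1, 7, 6]
After 5 (swap(8, 7)): [2, 8, 5, 0, 4, 3, 1, 6, 7]
After 6 (swap(4, 8)): [2, 8, 5, 0, 7, 3, 1, 6, 4]
After 7 (swap(0, 8)): [4, 8, 5, 0, 7, 3, 1, 6, 2]
After 8 (reverse(2, 8)): [4, 8, 2, 6, 1, 3, 7, 0, 5]
After 9 (reverse(4, 5)): [4, 8, 2, 6, 3, 1, 7, 0, 5]
After 10 (swap(1, 5)): [4, 1, 2, 6, 3, 8, 7, 0, 5]
After 11 (swap(3, 4)): [4, 1, 2, 3, 6, 8, 7, 0, 5]
After 12 (swap(5, 8)): [4, 1, 2, 3, 6, 5, 7, 0, 8]
After 13 (swap(6, 4)): [4, 1, 2, 3, 7, 5, 6, 0, 8]
After 14 (swap(0, 7)): [0, 1, 2, 3, 7, 5, 6, 4, 8]
After 15 (swap(4, 7)): [0, 1, 2, 3, 4, 5, 6, 7, 8]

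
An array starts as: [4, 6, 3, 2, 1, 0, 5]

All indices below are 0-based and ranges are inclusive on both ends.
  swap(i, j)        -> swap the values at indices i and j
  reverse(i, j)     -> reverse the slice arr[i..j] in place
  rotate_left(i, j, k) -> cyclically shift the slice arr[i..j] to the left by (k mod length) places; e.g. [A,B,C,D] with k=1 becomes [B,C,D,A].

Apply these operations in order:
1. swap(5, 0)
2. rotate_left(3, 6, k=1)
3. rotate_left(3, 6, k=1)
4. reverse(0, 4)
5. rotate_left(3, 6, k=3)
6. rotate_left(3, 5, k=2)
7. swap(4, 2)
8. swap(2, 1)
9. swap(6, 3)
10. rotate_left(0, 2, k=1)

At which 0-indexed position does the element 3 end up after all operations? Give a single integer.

After 1 (swap(5, 0)): [0, 6, 3, 2, 1, 4, 5]
After 2 (rotate_left(3, 6, k=1)): [0, 6, 3, 1, 4, 5, 2]
After 3 (rotate_left(3, 6, k=1)): [0, 6, 3, 4, 5, 2, 1]
After 4 (reverse(0, 4)): [5, 4, 3, 6, 0, 2, 1]
After 5 (rotate_left(3, 6, k=3)): [5, 4, 3, 1, 6, 0, 2]
After 6 (rotate_left(3, 5, k=2)): [5, 4, 3, 0, 1, 6, 2]
After 7 (swap(4, 2)): [5, 4, 1, 0, 3, 6, 2]
After 8 (swap(2, 1)): [5, 1, 4, 0, 3, 6, 2]
After 9 (swap(6, 3)): [5, 1, 4, 2, 3, 6, 0]
After 10 (rotate_left(0, 2, k=1)): [1, 4, 5, 2, 3, 6, 0]

Answer: 4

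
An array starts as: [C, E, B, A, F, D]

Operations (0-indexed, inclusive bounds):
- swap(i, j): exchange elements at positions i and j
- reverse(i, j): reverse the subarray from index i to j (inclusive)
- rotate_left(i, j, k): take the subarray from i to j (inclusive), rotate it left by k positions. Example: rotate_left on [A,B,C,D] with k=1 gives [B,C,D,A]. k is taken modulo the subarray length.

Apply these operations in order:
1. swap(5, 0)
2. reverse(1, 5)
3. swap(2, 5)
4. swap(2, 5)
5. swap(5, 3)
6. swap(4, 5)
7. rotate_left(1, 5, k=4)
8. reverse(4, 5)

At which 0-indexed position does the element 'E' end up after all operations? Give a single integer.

Answer: 5

Derivation:
After 1 (swap(5, 0)): [D, E, B, A, F, C]
After 2 (reverse(1, 5)): [D, C, F, A, B, E]
After 3 (swap(2, 5)): [D, C, E, A, B, F]
After 4 (swap(2, 5)): [D, C, F, A, B, E]
After 5 (swap(5, 3)): [D, C, F, E, B, A]
After 6 (swap(4, 5)): [D, C, F, E, A, B]
After 7 (rotate_left(1, 5, k=4)): [D, B, C, F, E, A]
After 8 (reverse(4, 5)): [D, B, C, F, A, E]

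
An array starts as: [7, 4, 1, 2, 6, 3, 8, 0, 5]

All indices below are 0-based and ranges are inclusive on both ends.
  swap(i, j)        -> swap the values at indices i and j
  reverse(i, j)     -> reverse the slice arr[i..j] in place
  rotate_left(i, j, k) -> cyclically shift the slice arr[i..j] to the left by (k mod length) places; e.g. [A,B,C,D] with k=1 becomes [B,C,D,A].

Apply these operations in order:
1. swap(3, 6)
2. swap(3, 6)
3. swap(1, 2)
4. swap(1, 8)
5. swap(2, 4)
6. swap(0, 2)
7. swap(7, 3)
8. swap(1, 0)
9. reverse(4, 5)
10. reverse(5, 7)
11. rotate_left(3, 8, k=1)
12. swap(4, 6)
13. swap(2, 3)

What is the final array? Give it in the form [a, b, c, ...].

After 1 (swap(3, 6)): [7, 4, 1, 8, 6, 3, 2, 0, 5]
After 2 (swap(3, 6)): [7, 4, 1, 2, 6, 3, 8, 0, 5]
After 3 (swap(1, 2)): [7, 1, 4, 2, 6, 3, 8, 0, 5]
After 4 (swap(1, 8)): [7, 5, 4, 2, 6, 3, 8, 0, 1]
After 5 (swap(2, 4)): [7, 5, 6, 2, 4, 3, 8, 0, 1]
After 6 (swap(0, 2)): [6, 5, 7, 2, 4, 3, 8, 0, 1]
After 7 (swap(7, 3)): [6, 5, 7, 0, 4, 3, 8, 2, 1]
After 8 (swap(1, 0)): [5, 6, 7, 0, 4, 3, 8, 2, 1]
After 9 (reverse(4, 5)): [5, 6, 7, 0, 3, 4, 8, 2, 1]
After 10 (reverse(5, 7)): [5, 6, 7, 0, 3, 2, 8, 4, 1]
After 11 (rotate_left(3, 8, k=1)): [5, 6, 7, 3, 2, 8, 4, 1, 0]
After 12 (swap(4, 6)): [5, 6, 7, 3, 4, 8, 2, 1, 0]
After 13 (swap(2, 3)): [5, 6, 3, 7, 4, 8, 2, 1, 0]

Answer: [5, 6, 3, 7, 4, 8, 2, 1, 0]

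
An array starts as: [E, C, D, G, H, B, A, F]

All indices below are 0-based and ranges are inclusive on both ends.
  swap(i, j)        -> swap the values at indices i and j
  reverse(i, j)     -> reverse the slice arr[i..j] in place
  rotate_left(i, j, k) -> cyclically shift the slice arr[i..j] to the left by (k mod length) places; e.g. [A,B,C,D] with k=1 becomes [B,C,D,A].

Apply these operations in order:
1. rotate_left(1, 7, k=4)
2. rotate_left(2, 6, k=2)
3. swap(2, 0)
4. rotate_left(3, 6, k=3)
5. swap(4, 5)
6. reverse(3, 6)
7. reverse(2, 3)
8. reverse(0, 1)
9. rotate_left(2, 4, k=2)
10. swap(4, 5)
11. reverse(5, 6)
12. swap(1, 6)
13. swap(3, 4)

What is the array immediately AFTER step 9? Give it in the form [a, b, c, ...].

Answer: [B, C, D, A, E, G, F, H]

Derivation:
After 1 (rotate_left(1, 7, k=4)): [E, B, A, F, C, D, G, H]
After 2 (rotate_left(2, 6, k=2)): [E, B, C, D, G, A, F, H]
After 3 (swap(2, 0)): [C, B, E, D, G, A, F, H]
After 4 (rotate_left(3, 6, k=3)): [C, B, E, F, D, G, A, H]
After 5 (swap(4, 5)): [C, B, E, F, G, D, A, H]
After 6 (reverse(3, 6)): [C, B, E, A, D, G, F, H]
After 7 (reverse(2, 3)): [C, B, A, E, D, G, F, H]
After 8 (reverse(0, 1)): [B, C, A, E, D, G, F, H]
After 9 (rotate_left(2, 4, k=2)): [B, C, D, A, E, G, F, H]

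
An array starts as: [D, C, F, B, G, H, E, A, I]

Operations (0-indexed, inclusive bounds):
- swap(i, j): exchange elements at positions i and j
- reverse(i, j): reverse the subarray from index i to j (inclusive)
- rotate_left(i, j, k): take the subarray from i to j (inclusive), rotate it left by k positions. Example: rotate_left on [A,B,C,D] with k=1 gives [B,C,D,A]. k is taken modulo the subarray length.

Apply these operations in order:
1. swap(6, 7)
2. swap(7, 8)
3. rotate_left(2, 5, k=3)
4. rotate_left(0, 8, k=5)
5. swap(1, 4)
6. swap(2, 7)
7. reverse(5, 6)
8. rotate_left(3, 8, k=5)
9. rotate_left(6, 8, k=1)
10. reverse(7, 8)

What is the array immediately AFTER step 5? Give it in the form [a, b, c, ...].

After 1 (swap(6, 7)): [D, C, F, B, G, H, A, E, I]
After 2 (swap(7, 8)): [D, C, F, B, G, H, A, I, E]
After 3 (rotate_left(2, 5, k=3)): [D, C, H, F, B, G, A, I, E]
After 4 (rotate_left(0, 8, k=5)): [G, A, I, E, D, C, H, F, B]
After 5 (swap(1, 4)): [G, D, I, E, A, C, H, F, B]

Answer: [G, D, I, E, A, C, H, F, B]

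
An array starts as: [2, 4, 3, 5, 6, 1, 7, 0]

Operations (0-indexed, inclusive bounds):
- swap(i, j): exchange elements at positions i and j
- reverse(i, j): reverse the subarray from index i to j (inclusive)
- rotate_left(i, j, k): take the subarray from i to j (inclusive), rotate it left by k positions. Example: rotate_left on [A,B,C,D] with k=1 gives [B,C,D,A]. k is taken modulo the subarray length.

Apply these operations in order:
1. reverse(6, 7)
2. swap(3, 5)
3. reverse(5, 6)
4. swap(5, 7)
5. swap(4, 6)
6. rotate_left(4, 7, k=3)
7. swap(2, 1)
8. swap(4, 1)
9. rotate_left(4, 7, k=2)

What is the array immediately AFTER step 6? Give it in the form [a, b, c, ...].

After 1 (reverse(6, 7)): [2, 4, 3, 5, 6, 1, 0, 7]
After 2 (swap(3, 5)): [2, 4, 3, 1, 6, 5, 0, 7]
After 3 (reverse(5, 6)): [2, 4, 3, 1, 6, 0, 5, 7]
After 4 (swap(5, 7)): [2, 4, 3, 1, 6, 7, 5, 0]
After 5 (swap(4, 6)): [2, 4, 3, 1, 5, 7, 6, 0]
After 6 (rotate_left(4, 7, k=3)): [2, 4, 3, 1, 0, 5, 7, 6]

Answer: [2, 4, 3, 1, 0, 5, 7, 6]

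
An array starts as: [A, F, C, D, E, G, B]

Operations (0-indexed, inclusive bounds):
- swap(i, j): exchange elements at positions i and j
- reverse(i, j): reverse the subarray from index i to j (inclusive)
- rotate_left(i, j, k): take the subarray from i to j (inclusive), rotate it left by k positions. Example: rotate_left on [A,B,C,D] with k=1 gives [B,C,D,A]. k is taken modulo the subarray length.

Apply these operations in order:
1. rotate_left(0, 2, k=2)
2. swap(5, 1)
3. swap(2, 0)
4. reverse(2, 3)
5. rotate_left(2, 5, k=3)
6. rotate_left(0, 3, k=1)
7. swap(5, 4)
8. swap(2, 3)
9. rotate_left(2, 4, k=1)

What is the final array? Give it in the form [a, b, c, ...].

After 1 (rotate_left(0, 2, k=2)): [C, A, F, D, E, G, B]
After 2 (swap(5, 1)): [C, G, F, D, E, A, B]
After 3 (swap(2, 0)): [F, G, C, D, E, A, B]
After 4 (reverse(2, 3)): [F, G, D, C, E, A, B]
After 5 (rotate_left(2, 5, k=3)): [F, G, A, D, C, E, B]
After 6 (rotate_left(0, 3, k=1)): [G, A, D, F, C, E, B]
After 7 (swap(5, 4)): [G, A, D, F, E, C, B]
After 8 (swap(2, 3)): [G, A, F, D, E, C, B]
After 9 (rotate_left(2, 4, k=1)): [G, A, D, E, F, C, B]

Answer: [G, A, D, E, F, C, B]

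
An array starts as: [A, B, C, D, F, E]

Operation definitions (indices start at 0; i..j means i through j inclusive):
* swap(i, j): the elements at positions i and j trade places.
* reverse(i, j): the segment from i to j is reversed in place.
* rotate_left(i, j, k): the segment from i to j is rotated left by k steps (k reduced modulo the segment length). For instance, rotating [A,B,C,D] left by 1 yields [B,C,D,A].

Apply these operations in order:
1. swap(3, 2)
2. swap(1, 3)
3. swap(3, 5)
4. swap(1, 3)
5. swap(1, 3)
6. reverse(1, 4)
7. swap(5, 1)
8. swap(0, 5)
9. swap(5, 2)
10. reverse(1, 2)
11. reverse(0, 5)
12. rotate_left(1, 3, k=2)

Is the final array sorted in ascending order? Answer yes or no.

After 1 (swap(3, 2)): [A, B, D, C, F, E]
After 2 (swap(1, 3)): [A, C, D, B, F, E]
After 3 (swap(3, 5)): [A, C, D, E, F, B]
After 4 (swap(1, 3)): [A, E, D, C, F, B]
After 5 (swap(1, 3)): [A, C, D, E, F, B]
After 6 (reverse(1, 4)): [A, F, E, D, C, B]
After 7 (swap(5, 1)): [A, B, E, D, C, F]
After 8 (swap(0, 5)): [F, B, E, D, C, A]
After 9 (swap(5, 2)): [F, B, A, D, C, E]
After 10 (reverse(1, 2)): [F, A, B, D, C, E]
After 11 (reverse(0, 5)): [E, C, D, B, A, F]
After 12 (rotate_left(1, 3, k=2)): [E, B, C, D, A, F]

Answer: no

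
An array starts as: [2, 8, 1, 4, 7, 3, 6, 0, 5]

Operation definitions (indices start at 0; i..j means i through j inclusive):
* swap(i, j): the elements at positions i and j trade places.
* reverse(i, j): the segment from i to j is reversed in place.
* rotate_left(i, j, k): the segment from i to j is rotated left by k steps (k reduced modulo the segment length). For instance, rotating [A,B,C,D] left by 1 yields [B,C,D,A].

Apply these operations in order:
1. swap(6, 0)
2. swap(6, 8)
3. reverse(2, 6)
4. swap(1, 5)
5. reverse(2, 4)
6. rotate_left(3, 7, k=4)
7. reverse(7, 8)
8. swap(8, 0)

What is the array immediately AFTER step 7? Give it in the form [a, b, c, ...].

Answer: [6, 4, 7, 0, 3, 5, 8, 2, 1]

Derivation:
After 1 (swap(6, 0)): [6, 8, 1, 4, 7, 3, 2, 0, 5]
After 2 (swap(6, 8)): [6, 8, 1, 4, 7, 3, 5, 0, 2]
After 3 (reverse(2, 6)): [6, 8, 5, 3, 7, 4, 1, 0, 2]
After 4 (swap(1, 5)): [6, 4, 5, 3, 7, 8, 1, 0, 2]
After 5 (reverse(2, 4)): [6, 4, 7, 3, 5, 8, 1, 0, 2]
After 6 (rotate_left(3, 7, k=4)): [6, 4, 7, 0, 3, 5, 8, 1, 2]
After 7 (reverse(7, 8)): [6, 4, 7, 0, 3, 5, 8, 2, 1]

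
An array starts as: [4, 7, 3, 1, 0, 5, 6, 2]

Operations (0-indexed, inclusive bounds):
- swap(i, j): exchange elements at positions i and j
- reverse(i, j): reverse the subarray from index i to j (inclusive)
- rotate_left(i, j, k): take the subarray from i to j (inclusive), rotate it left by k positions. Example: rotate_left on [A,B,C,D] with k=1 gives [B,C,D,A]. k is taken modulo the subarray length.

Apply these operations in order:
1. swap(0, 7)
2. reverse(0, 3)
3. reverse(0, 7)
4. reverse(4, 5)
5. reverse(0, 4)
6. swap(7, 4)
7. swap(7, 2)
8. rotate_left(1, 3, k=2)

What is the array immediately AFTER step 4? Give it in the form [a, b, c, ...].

After 1 (swap(0, 7)): [2, 7, 3, 1, 0, 5, 6, 4]
After 2 (reverse(0, 3)): [1, 3, 7, 2, 0, 5, 6, 4]
After 3 (reverse(0, 7)): [4, 6, 5, 0, 2, 7, 3, 1]
After 4 (reverse(4, 5)): [4, 6, 5, 0, 7, 2, 3, 1]

Answer: [4, 6, 5, 0, 7, 2, 3, 1]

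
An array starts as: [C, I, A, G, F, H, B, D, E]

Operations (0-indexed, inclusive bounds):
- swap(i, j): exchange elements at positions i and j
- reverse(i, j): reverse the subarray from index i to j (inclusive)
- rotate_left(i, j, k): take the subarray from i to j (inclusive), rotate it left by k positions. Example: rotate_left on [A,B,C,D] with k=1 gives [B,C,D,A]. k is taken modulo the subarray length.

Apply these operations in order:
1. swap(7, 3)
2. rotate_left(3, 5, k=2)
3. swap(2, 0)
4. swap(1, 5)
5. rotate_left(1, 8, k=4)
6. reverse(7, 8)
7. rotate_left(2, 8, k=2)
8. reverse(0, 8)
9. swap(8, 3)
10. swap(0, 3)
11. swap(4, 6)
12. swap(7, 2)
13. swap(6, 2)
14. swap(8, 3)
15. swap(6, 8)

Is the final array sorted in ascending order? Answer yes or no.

After 1 (swap(7, 3)): [C, I, A, D, F, H, B, G, E]
After 2 (rotate_left(3, 5, k=2)): [C, I, A, H, D, F, B, G, E]
After 3 (swap(2, 0)): [A, I, C, H, D, F, B, G, E]
After 4 (swap(1, 5)): [A, F, C, H, D, I, B, G, E]
After 5 (rotate_left(1, 8, k=4)): [A, I, B, G, E, F, C, H, D]
After 6 (reverse(7, 8)): [A, I, B, G, E, F, C, D, H]
After 7 (rotate_left(2, 8, k=2)): [A, I, E, F, C, D, H, B, G]
After 8 (reverse(0, 8)): [G, B, H, D, C, F, E, I, A]
After 9 (swap(8, 3)): [G, B, H, A, C, F, E, I, D]
After 10 (swap(0, 3)): [A, B, H, G, C, F, E, I, D]
After 11 (swap(4, 6)): [A, B, H, G, E, F, C, I, D]
After 12 (swap(7, 2)): [A, B, I, G, E, F, C, H, D]
After 13 (swap(6, 2)): [A, B, C, G, E, F, I, H, D]
After 14 (swap(8, 3)): [A, B, C, D, E, F, I, H, G]
After 15 (swap(6, 8)): [A, B, C, D, E, F, G, H, I]

Answer: yes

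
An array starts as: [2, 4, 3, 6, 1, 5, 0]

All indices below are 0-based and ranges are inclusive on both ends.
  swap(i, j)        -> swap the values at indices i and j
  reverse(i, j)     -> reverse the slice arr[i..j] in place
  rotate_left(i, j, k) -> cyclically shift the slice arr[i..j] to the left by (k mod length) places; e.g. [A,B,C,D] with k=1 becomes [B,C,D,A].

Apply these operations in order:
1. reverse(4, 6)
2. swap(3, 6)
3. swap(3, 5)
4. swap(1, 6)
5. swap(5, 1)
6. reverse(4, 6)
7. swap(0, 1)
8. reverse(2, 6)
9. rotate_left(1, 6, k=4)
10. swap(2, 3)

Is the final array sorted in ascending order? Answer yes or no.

Answer: no

Derivation:
After 1 (reverse(4, 6)): [2, 4, 3, 6, 0, 5, 1]
After 2 (swap(3, 6)): [2, 4, 3, 1, 0, 5, 6]
After 3 (swap(3, 5)): [2, 4, 3, 5, 0, 1, 6]
After 4 (swap(1, 6)): [2, 6, 3, 5, 0, 1, 4]
After 5 (swap(5, 1)): [2, 1, 3, 5, 0, 6, 4]
After 6 (reverse(4, 6)): [2, 1, 3, 5, 4, 6, 0]
After 7 (swap(0, 1)): [1, 2, 3, 5, 4, 6, 0]
After 8 (reverse(2, 6)): [1, 2, 0, 6, 4, 5, 3]
After 9 (rotate_left(1, 6, k=4)): [1, 5, 3, 2, 0, 6, 4]
After 10 (swap(2, 3)): [1, 5, 2, 3, 0, 6, 4]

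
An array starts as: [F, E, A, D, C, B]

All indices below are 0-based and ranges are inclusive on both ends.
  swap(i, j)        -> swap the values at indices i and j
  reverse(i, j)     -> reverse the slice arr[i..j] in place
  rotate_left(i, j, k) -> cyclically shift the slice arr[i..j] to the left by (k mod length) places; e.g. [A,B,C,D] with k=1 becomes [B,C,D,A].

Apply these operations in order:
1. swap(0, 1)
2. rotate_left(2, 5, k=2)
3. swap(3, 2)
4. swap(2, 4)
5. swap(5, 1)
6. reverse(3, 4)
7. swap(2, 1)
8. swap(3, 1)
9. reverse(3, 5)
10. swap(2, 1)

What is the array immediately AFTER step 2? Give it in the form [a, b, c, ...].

After 1 (swap(0, 1)): [E, F, A, D, C, B]
After 2 (rotate_left(2, 5, k=2)): [E, F, C, B, A, D]

Answer: [E, F, C, B, A, D]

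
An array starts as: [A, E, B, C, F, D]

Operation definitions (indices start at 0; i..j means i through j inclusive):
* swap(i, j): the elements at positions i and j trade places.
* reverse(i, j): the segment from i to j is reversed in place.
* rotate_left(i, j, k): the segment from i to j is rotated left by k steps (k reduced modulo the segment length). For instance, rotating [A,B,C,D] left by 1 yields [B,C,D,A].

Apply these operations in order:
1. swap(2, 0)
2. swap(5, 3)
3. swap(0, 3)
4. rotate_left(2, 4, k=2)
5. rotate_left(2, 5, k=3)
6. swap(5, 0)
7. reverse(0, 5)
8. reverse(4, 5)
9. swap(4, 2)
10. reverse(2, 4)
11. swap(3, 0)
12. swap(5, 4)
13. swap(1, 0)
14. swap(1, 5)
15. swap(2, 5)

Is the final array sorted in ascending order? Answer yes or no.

Answer: yes

Derivation:
After 1 (swap(2, 0)): [B, E, A, C, F, D]
After 2 (swap(5, 3)): [B, E, A, D, F, C]
After 3 (swap(0, 3)): [D, E, A, B, F, C]
After 4 (rotate_left(2, 4, k=2)): [D, E, F, A, B, C]
After 5 (rotate_left(2, 5, k=3)): [D, E, C, F, A, B]
After 6 (swap(5, 0)): [B, E, C, F, A, D]
After 7 (reverse(0, 5)): [D, A, F, C, E, B]
After 8 (reverse(4, 5)): [D, A, F, C, B, E]
After 9 (swap(4, 2)): [D, A, B, C, F, E]
After 10 (reverse(2, 4)): [D, A, F, C, B, E]
After 11 (swap(3, 0)): [C, A, F, D, B, E]
After 12 (swap(5, 4)): [C, A, F, D, E, B]
After 13 (swap(1, 0)): [A, C, F, D, E, B]
After 14 (swap(1, 5)): [A, B, F, D, E, C]
After 15 (swap(2, 5)): [A, B, C, D, E, F]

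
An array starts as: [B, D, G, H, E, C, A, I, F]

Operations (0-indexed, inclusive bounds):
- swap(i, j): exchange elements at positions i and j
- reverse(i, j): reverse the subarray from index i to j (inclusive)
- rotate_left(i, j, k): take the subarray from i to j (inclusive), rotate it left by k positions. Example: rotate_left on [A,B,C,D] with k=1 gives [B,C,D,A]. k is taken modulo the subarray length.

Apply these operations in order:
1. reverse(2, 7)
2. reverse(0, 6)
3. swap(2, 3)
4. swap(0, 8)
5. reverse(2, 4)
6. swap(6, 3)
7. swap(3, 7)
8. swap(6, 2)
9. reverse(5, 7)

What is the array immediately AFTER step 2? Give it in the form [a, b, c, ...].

Answer: [H, E, C, A, I, D, B, G, F]

Derivation:
After 1 (reverse(2, 7)): [B, D, I, A, C, E, H, G, F]
After 2 (reverse(0, 6)): [H, E, C, A, I, D, B, G, F]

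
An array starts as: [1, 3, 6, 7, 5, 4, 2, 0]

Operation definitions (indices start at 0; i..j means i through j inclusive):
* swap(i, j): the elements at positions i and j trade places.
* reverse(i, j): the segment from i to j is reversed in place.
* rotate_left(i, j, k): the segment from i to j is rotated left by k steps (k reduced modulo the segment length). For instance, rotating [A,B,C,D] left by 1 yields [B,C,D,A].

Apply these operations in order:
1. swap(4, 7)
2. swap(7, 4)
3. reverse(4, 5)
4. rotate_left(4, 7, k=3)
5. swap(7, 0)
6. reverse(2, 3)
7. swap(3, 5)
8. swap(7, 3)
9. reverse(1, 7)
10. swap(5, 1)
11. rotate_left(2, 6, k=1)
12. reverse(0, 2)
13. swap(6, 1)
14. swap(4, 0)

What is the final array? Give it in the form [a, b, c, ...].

Answer: [4, 5, 2, 0, 6, 7, 1, 3]

Derivation:
After 1 (swap(4, 7)): [1, 3, 6, 7, 0, 4, 2, 5]
After 2 (swap(7, 4)): [1, 3, 6, 7, 5, 4, 2, 0]
After 3 (reverse(4, 5)): [1, 3, 6, 7, 4, 5, 2, 0]
After 4 (rotate_left(4, 7, k=3)): [1, 3, 6, 7, 0, 4, 5, 2]
After 5 (swap(7, 0)): [2, 3, 6, 7, 0, 4, 5, 1]
After 6 (reverse(2, 3)): [2, 3, 7, 6, 0, 4, 5, 1]
After 7 (swap(3, 5)): [2, 3, 7, 4, 0, 6, 5, 1]
After 8 (swap(7, 3)): [2, 3, 7, 1, 0, 6, 5, 4]
After 9 (reverse(1, 7)): [2, 4, 5, 6, 0, 1, 7, 3]
After 10 (swap(5, 1)): [2, 1, 5, 6, 0, 4, 7, 3]
After 11 (rotate_left(2, 6, k=1)): [2, 1, 6, 0, 4, 7, 5, 3]
After 12 (reverse(0, 2)): [6, 1, 2, 0, 4, 7, 5, 3]
After 13 (swap(6, 1)): [6, 5, 2, 0, 4, 7, 1, 3]
After 14 (swap(4, 0)): [4, 5, 2, 0, 6, 7, 1, 3]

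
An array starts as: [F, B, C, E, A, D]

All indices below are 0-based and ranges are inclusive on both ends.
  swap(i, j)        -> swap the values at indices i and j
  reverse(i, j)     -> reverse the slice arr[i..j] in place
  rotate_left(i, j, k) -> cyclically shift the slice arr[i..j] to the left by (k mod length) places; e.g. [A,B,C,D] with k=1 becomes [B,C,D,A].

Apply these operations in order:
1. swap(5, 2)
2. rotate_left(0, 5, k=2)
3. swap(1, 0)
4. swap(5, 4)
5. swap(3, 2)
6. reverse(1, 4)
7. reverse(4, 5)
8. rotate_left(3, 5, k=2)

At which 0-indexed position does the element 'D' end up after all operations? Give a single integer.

After 1 (swap(5, 2)): [F, B, D, E, A, C]
After 2 (rotate_left(0, 5, k=2)): [D, E, A, C, F, B]
After 3 (swap(1, 0)): [E, D, A, C, F, B]
After 4 (swap(5, 4)): [E, D, A, C, B, F]
After 5 (swap(3, 2)): [E, D, C, A, B, F]
After 6 (reverse(1, 4)): [E, B, A, C, D, F]
After 7 (reverse(4, 5)): [E, B, A, C, F, D]
After 8 (rotate_left(3, 5, k=2)): [E, B, A, D, C, F]

Answer: 3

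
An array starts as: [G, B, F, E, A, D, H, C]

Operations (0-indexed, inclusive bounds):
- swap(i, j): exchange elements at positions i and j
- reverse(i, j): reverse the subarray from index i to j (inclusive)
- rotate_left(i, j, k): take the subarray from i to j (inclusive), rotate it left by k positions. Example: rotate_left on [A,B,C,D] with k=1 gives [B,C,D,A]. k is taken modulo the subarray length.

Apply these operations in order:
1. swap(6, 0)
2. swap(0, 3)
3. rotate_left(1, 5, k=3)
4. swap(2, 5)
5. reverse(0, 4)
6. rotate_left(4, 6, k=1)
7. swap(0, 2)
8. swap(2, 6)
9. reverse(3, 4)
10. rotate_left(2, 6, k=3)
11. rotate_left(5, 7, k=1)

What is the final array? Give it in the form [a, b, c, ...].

After 1 (swap(6, 0)): [H, B, F, E, A, D, G, C]
After 2 (swap(0, 3)): [E, B, F, H, A, D, G, C]
After 3 (rotate_left(1, 5, k=3)): [E, A, D, B, F, H, G, C]
After 4 (swap(2, 5)): [E, A, H, B, F, D, G, C]
After 5 (reverse(0, 4)): [F, B, H, A, E, D, G, C]
After 6 (rotate_left(4, 6, k=1)): [F, B, H, A, D, G, E, C]
After 7 (swap(0, 2)): [H, B, F, A, D, G, E, C]
After 8 (swap(2, 6)): [H, B, E, A, D, G, F, C]
After 9 (reverse(3, 4)): [H, B, E, D, A, G, F, C]
After 10 (rotate_left(2, 6, k=3)): [H, B, G, F, E, D, A, C]
After 11 (rotate_left(5, 7, k=1)): [H, B, G, F, E, A, C, D]

Answer: [H, B, G, F, E, A, C, D]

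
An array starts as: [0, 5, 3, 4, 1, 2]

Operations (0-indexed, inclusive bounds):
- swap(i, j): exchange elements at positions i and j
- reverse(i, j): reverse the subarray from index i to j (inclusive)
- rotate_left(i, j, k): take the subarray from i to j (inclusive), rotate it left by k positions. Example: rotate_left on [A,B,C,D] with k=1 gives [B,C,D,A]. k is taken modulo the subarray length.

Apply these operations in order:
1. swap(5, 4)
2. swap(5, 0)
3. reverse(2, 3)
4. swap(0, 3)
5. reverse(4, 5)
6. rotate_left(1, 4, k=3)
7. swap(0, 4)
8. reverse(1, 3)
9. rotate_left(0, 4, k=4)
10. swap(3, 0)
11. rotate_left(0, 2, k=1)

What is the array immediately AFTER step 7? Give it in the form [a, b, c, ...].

Answer: [1, 0, 5, 4, 3, 2]

Derivation:
After 1 (swap(5, 4)): [0, 5, 3, 4, 2, 1]
After 2 (swap(5, 0)): [1, 5, 3, 4, 2, 0]
After 3 (reverse(2, 3)): [1, 5, 4, 3, 2, 0]
After 4 (swap(0, 3)): [3, 5, 4, 1, 2, 0]
After 5 (reverse(4, 5)): [3, 5, 4, 1, 0, 2]
After 6 (rotate_left(1, 4, k=3)): [3, 0, 5, 4, 1, 2]
After 7 (swap(0, 4)): [1, 0, 5, 4, 3, 2]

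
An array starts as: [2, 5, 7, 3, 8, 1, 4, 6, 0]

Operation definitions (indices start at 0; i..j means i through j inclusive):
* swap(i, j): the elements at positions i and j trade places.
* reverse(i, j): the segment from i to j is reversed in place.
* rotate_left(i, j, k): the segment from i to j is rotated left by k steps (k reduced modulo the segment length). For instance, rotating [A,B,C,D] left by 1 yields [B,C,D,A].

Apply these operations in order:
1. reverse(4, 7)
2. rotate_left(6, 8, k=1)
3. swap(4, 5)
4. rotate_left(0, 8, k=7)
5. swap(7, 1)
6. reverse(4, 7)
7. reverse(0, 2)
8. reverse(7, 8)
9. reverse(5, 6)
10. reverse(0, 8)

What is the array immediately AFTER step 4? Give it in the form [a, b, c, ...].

Answer: [0, 1, 2, 5, 7, 3, 4, 6, 8]

Derivation:
After 1 (reverse(4, 7)): [2, 5, 7, 3, 6, 4, 1, 8, 0]
After 2 (rotate_left(6, 8, k=1)): [2, 5, 7, 3, 6, 4, 8, 0, 1]
After 3 (swap(4, 5)): [2, 5, 7, 3, 4, 6, 8, 0, 1]
After 4 (rotate_left(0, 8, k=7)): [0, 1, 2, 5, 7, 3, 4, 6, 8]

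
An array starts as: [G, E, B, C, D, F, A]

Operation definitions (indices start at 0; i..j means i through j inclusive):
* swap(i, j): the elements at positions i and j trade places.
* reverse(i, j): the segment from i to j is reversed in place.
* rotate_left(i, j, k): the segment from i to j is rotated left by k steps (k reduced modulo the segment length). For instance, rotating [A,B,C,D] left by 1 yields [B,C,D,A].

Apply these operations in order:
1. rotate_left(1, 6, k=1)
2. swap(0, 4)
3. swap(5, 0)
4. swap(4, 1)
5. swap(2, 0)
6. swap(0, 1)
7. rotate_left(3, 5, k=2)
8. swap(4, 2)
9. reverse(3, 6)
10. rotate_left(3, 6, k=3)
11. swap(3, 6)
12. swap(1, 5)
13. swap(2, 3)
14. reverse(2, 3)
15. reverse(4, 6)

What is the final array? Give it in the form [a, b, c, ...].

After 1 (rotate_left(1, 6, k=1)): [G, B, C, D, F, A, E]
After 2 (swap(0, 4)): [F, B, C, D, G, A, E]
After 3 (swap(5, 0)): [A, B, C, D, G, F, E]
After 4 (swap(4, 1)): [A, G, C, D, B, F, E]
After 5 (swap(2, 0)): [C, G, A, D, B, F, E]
After 6 (swap(0, 1)): [G, C, A, D, B, F, E]
After 7 (rotate_left(3, 5, k=2)): [G, C, A, F, D, B, E]
After 8 (swap(4, 2)): [G, C, D, F, A, B, E]
After 9 (reverse(3, 6)): [G, C, D, E, B, A, F]
After 10 (rotate_left(3, 6, k=3)): [G, C, D, F, E, B, A]
After 11 (swap(3, 6)): [G, C, D, A, E, B, F]
After 12 (swap(1, 5)): [G, B, D, A, E, C, F]
After 13 (swap(2, 3)): [G, B, A, D, E, C, F]
After 14 (reverse(2, 3)): [G, B, D, A, E, C, F]
After 15 (reverse(4, 6)): [G, B, D, A, F, C, E]

Answer: [G, B, D, A, F, C, E]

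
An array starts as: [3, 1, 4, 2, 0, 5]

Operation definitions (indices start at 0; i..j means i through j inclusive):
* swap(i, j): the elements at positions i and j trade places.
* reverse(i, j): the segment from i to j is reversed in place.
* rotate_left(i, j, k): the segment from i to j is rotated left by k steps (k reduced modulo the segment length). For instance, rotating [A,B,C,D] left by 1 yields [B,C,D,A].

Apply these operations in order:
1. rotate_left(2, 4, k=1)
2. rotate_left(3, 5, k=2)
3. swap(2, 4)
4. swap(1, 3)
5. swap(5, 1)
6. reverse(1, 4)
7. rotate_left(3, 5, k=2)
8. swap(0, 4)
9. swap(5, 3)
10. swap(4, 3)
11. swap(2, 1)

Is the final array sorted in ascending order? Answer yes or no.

Answer: yes

Derivation:
After 1 (rotate_left(2, 4, k=1)): [3, 1, 2, 0, 4, 5]
After 2 (rotate_left(3, 5, k=2)): [3, 1, 2, 5, 0, 4]
After 3 (swap(2, 4)): [3, 1, 0, 5, 2, 4]
After 4 (swap(1, 3)): [3, 5, 0, 1, 2, 4]
After 5 (swap(5, 1)): [3, 4, 0, 1, 2, 5]
After 6 (reverse(1, 4)): [3, 2, 1, 0, 4, 5]
After 7 (rotate_left(3, 5, k=2)): [3, 2, 1, 5, 0, 4]
After 8 (swap(0, 4)): [0, 2, 1, 5, 3, 4]
After 9 (swap(5, 3)): [0, 2, 1, 4, 3, 5]
After 10 (swap(4, 3)): [0, 2, 1, 3, 4, 5]
After 11 (swap(2, 1)): [0, 1, 2, 3, 4, 5]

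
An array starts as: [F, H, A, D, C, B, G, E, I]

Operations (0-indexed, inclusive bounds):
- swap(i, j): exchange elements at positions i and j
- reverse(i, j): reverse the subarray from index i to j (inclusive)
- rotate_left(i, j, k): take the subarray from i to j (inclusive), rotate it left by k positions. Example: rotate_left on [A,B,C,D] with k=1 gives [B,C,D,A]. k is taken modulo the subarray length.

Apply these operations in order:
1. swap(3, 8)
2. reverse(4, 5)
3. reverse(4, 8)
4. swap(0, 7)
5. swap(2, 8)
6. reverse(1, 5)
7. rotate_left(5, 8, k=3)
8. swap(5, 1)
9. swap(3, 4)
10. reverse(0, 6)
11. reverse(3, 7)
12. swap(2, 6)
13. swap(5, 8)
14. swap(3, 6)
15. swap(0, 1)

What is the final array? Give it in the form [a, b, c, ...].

Answer: [E, H, D, I, C, F, G, B, A]

Derivation:
After 1 (swap(3, 8)): [F, H, A, I, C, B, G, E, D]
After 2 (reverse(4, 5)): [F, H, A, I, B, C, G, E, D]
After 3 (reverse(4, 8)): [F, H, A, I, D, E, G, C, B]
After 4 (swap(0, 7)): [C, H, A, I, D, E, G, F, B]
After 5 (swap(2, 8)): [C, H, B, I, D, E, G, F, A]
After 6 (reverse(1, 5)): [C, E, D, I, B, H, G, F, A]
After 7 (rotate_left(5, 8, k=3)): [C, E, D, I, B, A, H, G, F]
After 8 (swap(5, 1)): [C, A, D, I, B, E, H, G, F]
After 9 (swap(3, 4)): [C, A, D, B, I, E, H, G, F]
After 10 (reverse(0, 6)): [H, E, I, B, D, A, C, G, F]
After 11 (reverse(3, 7)): [H, E, I, G, C, A, D, B, F]
After 12 (swap(2, 6)): [H, E, D, G, C, A, I, B, F]
After 13 (swap(5, 8)): [H, E, D, G, C, F, I, B, A]
After 14 (swap(3, 6)): [H, E, D, I, C, F, G, B, A]
After 15 (swap(0, 1)): [E, H, D, I, C, F, G, B, A]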